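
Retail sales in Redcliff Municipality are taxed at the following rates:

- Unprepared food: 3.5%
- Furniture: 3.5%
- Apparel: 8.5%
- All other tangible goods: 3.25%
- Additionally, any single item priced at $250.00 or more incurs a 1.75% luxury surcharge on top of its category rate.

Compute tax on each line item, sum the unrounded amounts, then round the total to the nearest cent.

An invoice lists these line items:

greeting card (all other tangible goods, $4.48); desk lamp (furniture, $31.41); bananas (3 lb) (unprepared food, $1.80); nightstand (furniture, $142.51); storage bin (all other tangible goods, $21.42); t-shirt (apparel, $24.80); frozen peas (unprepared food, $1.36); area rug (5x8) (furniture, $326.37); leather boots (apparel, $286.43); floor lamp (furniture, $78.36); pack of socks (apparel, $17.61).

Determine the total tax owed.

$59.88

Greeting card $4.48: all other tangible goods → 3.25% → $0.1456
Desk lamp $31.41: furniture → 3.5% → $1.09935
Bananas (3 lb) $1.80: unprepared food → 3.5% → $0.063
Nightstand $142.51: furniture → 3.5% → $4.98785
Storage bin $21.42: all other tangible goods → 3.25% → $0.69615
T-shirt $24.80: apparel → 8.5% → $2.108
Frozen peas $1.36: unprepared food → 3.5% → $0.0476
Area rug (5x8) $326.37: furniture → 3.5% + 1.75% surcharge = 5.25% → $17.134425
Leather boots $286.43: apparel → 8.5% + 1.75% surcharge = 10.25% → $29.359075
Floor lamp $78.36: furniture → 3.5% → $2.7426
Pack of socks $17.61: apparel → 8.5% → $1.49685
Unrounded tax sum = $59.8805 → $59.88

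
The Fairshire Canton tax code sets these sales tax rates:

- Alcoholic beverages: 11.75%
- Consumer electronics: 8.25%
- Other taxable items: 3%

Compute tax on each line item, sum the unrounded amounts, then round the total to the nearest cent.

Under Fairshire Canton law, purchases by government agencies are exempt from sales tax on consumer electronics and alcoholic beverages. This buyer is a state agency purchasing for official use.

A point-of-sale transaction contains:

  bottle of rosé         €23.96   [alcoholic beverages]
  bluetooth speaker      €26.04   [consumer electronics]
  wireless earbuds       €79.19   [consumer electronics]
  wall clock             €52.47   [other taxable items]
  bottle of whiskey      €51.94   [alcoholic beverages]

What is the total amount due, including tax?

Bottle of rosé €23.96: alcoholic beverages, buyer-exempt → 0% → €0.00
Bluetooth speaker €26.04: consumer electronics, buyer-exempt → 0% → €0.00
Wireless earbuds €79.19: consumer electronics, buyer-exempt → 0% → €0.00
Wall clock €52.47: other taxable items → 3% → €1.5741
Bottle of whiskey €51.94: alcoholic beverages, buyer-exempt → 0% → €0.00
Subtotal = €233.60; unrounded tax = €1.5741 → €1.57; total due = €235.17

€235.17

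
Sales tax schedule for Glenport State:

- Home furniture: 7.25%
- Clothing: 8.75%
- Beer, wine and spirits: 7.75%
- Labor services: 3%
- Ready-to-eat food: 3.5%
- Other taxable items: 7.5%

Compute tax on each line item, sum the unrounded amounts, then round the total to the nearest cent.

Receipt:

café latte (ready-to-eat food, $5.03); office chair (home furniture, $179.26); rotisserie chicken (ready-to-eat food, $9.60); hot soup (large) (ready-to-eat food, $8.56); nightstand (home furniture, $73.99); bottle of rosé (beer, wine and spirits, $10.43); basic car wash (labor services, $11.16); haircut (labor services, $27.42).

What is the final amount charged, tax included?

$346.59

Café latte $5.03: ready-to-eat food → 3.5% → $0.17605
Office chair $179.26: home furniture → 7.25% → $12.99635
Rotisserie chicken $9.60: ready-to-eat food → 3.5% → $0.336
Hot soup (large) $8.56: ready-to-eat food → 3.5% → $0.2996
Nightstand $73.99: home furniture → 7.25% → $5.364275
Bottle of rosé $10.43: beer, wine and spirits → 7.75% → $0.808325
Basic car wash $11.16: labor services → 3% → $0.3348
Haircut $27.42: labor services → 3% → $0.8226
Subtotal = $325.45; unrounded tax = $21.138 → $21.14; total due = $346.59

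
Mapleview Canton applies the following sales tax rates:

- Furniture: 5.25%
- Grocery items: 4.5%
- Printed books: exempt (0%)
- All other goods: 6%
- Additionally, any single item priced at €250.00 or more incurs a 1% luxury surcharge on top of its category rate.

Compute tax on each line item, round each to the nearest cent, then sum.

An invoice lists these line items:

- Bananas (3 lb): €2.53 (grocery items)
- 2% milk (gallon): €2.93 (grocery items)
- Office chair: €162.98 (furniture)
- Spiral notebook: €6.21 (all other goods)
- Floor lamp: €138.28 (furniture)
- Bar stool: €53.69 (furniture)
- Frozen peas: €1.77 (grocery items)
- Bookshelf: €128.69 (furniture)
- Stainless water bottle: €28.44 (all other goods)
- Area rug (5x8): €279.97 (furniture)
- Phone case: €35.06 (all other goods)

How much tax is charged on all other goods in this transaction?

€4.18

Spiral notebook €6.21: all other goods → 6% → €0.37
Stainless water bottle €28.44: all other goods → 6% → €1.71
Phone case €35.06: all other goods → 6% → €2.10
Tax on all other goods = €0.37 + €1.71 + €2.10 = €4.18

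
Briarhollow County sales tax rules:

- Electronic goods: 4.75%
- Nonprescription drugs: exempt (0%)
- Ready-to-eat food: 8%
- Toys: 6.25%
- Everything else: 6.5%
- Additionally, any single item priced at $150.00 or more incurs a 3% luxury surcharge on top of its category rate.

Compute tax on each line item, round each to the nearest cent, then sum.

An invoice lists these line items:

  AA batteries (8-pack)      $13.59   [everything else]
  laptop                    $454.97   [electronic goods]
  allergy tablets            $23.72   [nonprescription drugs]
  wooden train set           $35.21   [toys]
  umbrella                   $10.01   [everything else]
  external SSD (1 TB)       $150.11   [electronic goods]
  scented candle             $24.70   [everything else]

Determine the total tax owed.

AA batteries (8-pack) $13.59: everything else → 6.5% → $0.88
Laptop $454.97: electronic goods → 4.75% + 3% surcharge = 7.75% → $35.26
Allergy tablets $23.72: nonprescription drugs → 0% → $0.00
Wooden train set $35.21: toys → 6.25% → $2.20
Umbrella $10.01: everything else → 6.5% → $0.65
External SSD (1 TB) $150.11: electronic goods → 4.75% + 3% surcharge = 7.75% → $11.63
Scented candle $24.70: everything else → 6.5% → $1.61
Total tax = $0.88 + $35.26 + $2.20 + $0.65 + $11.63 + $1.61 = $52.23

$52.23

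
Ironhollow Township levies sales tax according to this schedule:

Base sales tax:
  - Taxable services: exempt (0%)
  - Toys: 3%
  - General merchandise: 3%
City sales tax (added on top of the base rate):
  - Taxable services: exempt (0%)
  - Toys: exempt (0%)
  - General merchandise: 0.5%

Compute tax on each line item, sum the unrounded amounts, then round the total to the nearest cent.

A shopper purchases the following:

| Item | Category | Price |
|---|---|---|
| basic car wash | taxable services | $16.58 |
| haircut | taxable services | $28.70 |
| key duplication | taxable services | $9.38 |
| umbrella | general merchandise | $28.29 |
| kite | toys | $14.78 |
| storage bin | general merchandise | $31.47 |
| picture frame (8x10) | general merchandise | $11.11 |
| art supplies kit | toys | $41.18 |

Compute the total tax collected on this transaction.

$4.16

Basic car wash $16.58: taxable services → 0% + 0% city = 0% → $0.00
Haircut $28.70: taxable services → 0% + 0% city = 0% → $0.00
Key duplication $9.38: taxable services → 0% + 0% city = 0% → $0.00
Umbrella $28.29: general merchandise → 3% + 0.5% city = 3.5% → $0.99015
Kite $14.78: toys → 3% + 0% city = 3% → $0.4434
Storage bin $31.47: general merchandise → 3% + 0.5% city = 3.5% → $1.10145
Picture frame (8x10) $11.11: general merchandise → 3% + 0.5% city = 3.5% → $0.38885
Art supplies kit $41.18: toys → 3% + 0% city = 3% → $1.2354
Unrounded tax sum = $4.15925 → $4.16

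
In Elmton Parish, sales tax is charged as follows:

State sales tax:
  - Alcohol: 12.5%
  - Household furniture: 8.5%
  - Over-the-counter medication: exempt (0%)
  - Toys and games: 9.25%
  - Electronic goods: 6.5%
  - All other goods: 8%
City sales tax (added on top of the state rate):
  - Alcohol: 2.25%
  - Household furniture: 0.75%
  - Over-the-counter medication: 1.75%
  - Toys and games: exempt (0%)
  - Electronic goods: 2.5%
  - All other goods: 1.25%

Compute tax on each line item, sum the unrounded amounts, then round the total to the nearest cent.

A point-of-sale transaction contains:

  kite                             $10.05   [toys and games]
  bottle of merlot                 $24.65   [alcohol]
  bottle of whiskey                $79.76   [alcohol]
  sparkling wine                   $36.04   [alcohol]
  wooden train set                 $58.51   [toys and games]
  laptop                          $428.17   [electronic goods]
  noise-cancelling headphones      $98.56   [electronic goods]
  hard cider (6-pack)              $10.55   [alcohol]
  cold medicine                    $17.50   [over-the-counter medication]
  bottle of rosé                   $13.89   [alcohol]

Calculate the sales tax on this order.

$78.38

Kite $10.05: toys and games → 9.25% + 0% city = 9.25% → $0.929625
Bottle of merlot $24.65: alcohol → 12.5% + 2.25% city = 14.75% → $3.635875
Bottle of whiskey $79.76: alcohol → 12.5% + 2.25% city = 14.75% → $11.7646
Sparkling wine $36.04: alcohol → 12.5% + 2.25% city = 14.75% → $5.3159
Wooden train set $58.51: toys and games → 9.25% + 0% city = 9.25% → $5.412175
Laptop $428.17: electronic goods → 6.5% + 2.5% city = 9% → $38.5353
Noise-cancelling headphones $98.56: electronic goods → 6.5% + 2.5% city = 9% → $8.8704
Hard cider (6-pack) $10.55: alcohol → 12.5% + 2.25% city = 14.75% → $1.556125
Cold medicine $17.50: over-the-counter medication → 0% + 1.75% city = 1.75% → $0.30625
Bottle of rosé $13.89: alcohol → 12.5% + 2.25% city = 14.75% → $2.048775
Unrounded tax sum = $78.375025 → $78.38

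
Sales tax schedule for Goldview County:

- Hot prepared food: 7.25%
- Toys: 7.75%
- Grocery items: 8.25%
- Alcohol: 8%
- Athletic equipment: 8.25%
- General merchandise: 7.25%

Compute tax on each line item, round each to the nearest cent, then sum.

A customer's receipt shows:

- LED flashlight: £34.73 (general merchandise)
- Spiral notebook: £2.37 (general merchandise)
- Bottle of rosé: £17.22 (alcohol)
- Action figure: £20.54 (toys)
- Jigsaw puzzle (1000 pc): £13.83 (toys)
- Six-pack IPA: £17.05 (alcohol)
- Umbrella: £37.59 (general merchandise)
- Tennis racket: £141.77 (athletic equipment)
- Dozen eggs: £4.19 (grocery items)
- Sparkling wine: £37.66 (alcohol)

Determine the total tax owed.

LED flashlight £34.73: general merchandise → 7.25% → £2.52
Spiral notebook £2.37: general merchandise → 7.25% → £0.17
Bottle of rosé £17.22: alcohol → 8% → £1.38
Action figure £20.54: toys → 7.75% → £1.59
Jigsaw puzzle (1000 pc) £13.83: toys → 7.75% → £1.07
Six-pack IPA £17.05: alcohol → 8% → £1.36
Umbrella £37.59: general merchandise → 7.25% → £2.73
Tennis racket £141.77: athletic equipment → 8.25% → £11.70
Dozen eggs £4.19: grocery items → 8.25% → £0.35
Sparkling wine £37.66: alcohol → 8% → £3.01
Total tax = £2.52 + £0.17 + £1.38 + £1.59 + £1.07 + £1.36 + £2.73 + £11.70 + £0.35 + £3.01 = £25.88

£25.88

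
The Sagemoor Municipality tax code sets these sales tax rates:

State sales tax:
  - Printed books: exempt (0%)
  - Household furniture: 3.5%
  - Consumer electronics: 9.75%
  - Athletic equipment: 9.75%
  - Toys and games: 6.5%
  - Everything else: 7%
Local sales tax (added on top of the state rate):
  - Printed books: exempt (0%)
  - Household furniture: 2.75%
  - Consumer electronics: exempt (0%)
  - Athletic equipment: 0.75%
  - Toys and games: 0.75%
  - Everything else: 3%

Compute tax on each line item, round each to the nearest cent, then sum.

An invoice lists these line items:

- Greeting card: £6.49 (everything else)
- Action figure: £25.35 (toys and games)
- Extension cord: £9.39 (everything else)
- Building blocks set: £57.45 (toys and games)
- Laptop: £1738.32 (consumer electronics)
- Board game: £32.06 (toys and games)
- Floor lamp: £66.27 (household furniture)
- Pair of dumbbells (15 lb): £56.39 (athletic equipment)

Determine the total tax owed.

£189.47

Greeting card £6.49: everything else → 7% + 3% local = 10% → £0.65
Action figure £25.35: toys and games → 6.5% + 0.75% local = 7.25% → £1.84
Extension cord £9.39: everything else → 7% + 3% local = 10% → £0.94
Building blocks set £57.45: toys and games → 6.5% + 0.75% local = 7.25% → £4.17
Laptop £1738.32: consumer electronics → 9.75% + 0% local = 9.75% → £169.49
Board game £32.06: toys and games → 6.5% + 0.75% local = 7.25% → £2.32
Floor lamp £66.27: household furniture → 3.5% + 2.75% local = 6.25% → £4.14
Pair of dumbbells (15 lb) £56.39: athletic equipment → 9.75% + 0.75% local = 10.5% → £5.92
Total tax = £0.65 + £1.84 + £0.94 + £4.17 + £169.49 + £2.32 + £4.14 + £5.92 = £189.47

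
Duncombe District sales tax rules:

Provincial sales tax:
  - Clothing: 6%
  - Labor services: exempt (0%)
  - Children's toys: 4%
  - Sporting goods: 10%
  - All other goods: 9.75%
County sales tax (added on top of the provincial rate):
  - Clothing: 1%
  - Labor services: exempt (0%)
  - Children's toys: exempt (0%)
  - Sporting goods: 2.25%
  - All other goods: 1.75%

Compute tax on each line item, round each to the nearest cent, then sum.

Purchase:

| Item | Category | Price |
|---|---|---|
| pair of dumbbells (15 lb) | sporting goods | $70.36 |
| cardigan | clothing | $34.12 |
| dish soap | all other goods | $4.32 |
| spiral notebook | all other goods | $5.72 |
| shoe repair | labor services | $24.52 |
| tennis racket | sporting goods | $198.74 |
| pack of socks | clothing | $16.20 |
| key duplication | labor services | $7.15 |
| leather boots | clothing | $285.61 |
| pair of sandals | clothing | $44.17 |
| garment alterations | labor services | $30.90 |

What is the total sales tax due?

Pair of dumbbells (15 lb) $70.36: sporting goods → 10% + 2.25% county = 12.25% → $8.62
Cardigan $34.12: clothing → 6% + 1% county = 7% → $2.39
Dish soap $4.32: all other goods → 9.75% + 1.75% county = 11.5% → $0.50
Spiral notebook $5.72: all other goods → 9.75% + 1.75% county = 11.5% → $0.66
Shoe repair $24.52: labor services → 0% + 0% county = 0% → $0.00
Tennis racket $198.74: sporting goods → 10% + 2.25% county = 12.25% → $24.35
Pack of socks $16.20: clothing → 6% + 1% county = 7% → $1.13
Key duplication $7.15: labor services → 0% + 0% county = 0% → $0.00
Leather boots $285.61: clothing → 6% + 1% county = 7% → $19.99
Pair of sandals $44.17: clothing → 6% + 1% county = 7% → $3.09
Garment alterations $30.90: labor services → 0% + 0% county = 0% → $0.00
Total tax = $8.62 + $2.39 + $0.50 + $0.66 + $24.35 + $1.13 + $19.99 + $3.09 = $60.73

$60.73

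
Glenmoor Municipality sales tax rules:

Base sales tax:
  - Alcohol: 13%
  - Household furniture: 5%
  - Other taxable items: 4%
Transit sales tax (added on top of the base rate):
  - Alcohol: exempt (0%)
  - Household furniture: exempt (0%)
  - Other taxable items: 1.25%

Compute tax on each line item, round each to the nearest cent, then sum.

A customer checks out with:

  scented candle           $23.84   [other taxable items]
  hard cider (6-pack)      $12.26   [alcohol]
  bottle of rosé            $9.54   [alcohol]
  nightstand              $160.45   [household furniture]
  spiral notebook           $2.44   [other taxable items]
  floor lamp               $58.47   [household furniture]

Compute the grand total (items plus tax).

Scented candle $23.84: other taxable items → 4% + 1.25% transit = 5.25% → $1.25
Hard cider (6-pack) $12.26: alcohol → 13% + 0% transit = 13% → $1.59
Bottle of rosé $9.54: alcohol → 13% + 0% transit = 13% → $1.24
Nightstand $160.45: household furniture → 5% + 0% transit = 5% → $8.02
Spiral notebook $2.44: other taxable items → 4% + 1.25% transit = 5.25% → $0.13
Floor lamp $58.47: household furniture → 5% + 0% transit = 5% → $2.92
Subtotal = $267.00; tax = $15.15; total due = $282.15

$282.15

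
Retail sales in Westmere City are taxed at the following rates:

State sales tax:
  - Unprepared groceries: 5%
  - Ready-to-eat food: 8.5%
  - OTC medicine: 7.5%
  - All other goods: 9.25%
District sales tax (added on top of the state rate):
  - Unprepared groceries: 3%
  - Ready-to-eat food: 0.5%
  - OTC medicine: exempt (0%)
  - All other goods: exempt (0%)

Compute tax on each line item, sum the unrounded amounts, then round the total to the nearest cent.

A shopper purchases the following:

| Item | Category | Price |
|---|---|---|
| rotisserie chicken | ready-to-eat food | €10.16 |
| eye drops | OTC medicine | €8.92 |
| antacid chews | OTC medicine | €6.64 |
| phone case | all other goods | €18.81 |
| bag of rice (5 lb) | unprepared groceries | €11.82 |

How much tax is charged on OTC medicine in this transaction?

Eye drops €8.92: OTC medicine → 7.5% + 0% district = 7.5% → €0.669
Antacid chews €6.64: OTC medicine → 7.5% + 0% district = 7.5% → €0.498
Tax on OTC medicine: unrounded sum = €1.167 → €1.17

€1.17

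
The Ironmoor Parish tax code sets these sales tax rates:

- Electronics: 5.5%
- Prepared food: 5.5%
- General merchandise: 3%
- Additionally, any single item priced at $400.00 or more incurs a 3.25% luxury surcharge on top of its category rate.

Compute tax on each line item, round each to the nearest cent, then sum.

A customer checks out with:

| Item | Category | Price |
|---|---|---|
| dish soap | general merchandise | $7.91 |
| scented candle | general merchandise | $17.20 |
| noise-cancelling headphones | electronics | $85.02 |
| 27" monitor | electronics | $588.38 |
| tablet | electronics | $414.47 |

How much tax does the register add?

Dish soap $7.91: general merchandise → 3% → $0.24
Scented candle $17.20: general merchandise → 3% → $0.52
Noise-cancelling headphones $85.02: electronics → 5.5% → $4.68
27" monitor $588.38: electronics → 5.5% + 3.25% surcharge = 8.75% → $51.48
Tablet $414.47: electronics → 5.5% + 3.25% surcharge = 8.75% → $36.27
Total tax = $0.24 + $0.52 + $4.68 + $51.48 + $36.27 = $93.19

$93.19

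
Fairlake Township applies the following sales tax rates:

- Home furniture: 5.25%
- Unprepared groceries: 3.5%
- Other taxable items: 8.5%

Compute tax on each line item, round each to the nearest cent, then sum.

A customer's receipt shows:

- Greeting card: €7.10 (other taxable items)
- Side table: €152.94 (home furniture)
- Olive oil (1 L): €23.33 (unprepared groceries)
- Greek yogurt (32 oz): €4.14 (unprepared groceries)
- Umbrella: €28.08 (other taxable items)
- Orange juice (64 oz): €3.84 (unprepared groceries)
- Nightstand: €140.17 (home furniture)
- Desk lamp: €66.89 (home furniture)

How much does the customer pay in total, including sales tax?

€449.47

Greeting card €7.10: other taxable items → 8.5% → €0.60
Side table €152.94: home furniture → 5.25% → €8.03
Olive oil (1 L) €23.33: unprepared groceries → 3.5% → €0.82
Greek yogurt (32 oz) €4.14: unprepared groceries → 3.5% → €0.14
Umbrella €28.08: other taxable items → 8.5% → €2.39
Orange juice (64 oz) €3.84: unprepared groceries → 3.5% → €0.13
Nightstand €140.17: home furniture → 5.25% → €7.36
Desk lamp €66.89: home furniture → 5.25% → €3.51
Subtotal = €426.49; tax = €22.98; total due = €449.47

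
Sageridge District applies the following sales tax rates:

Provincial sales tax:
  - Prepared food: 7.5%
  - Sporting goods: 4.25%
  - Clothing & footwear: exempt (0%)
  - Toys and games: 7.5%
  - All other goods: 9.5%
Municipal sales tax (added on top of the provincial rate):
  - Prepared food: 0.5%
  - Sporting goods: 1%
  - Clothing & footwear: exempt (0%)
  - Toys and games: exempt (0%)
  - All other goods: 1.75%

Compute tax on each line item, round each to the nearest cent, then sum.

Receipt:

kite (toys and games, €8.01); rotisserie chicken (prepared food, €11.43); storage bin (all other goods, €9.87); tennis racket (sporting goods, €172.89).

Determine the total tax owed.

€11.70

Kite €8.01: toys and games → 7.5% + 0% municipal = 7.5% → €0.60
Rotisserie chicken €11.43: prepared food → 7.5% + 0.5% municipal = 8% → €0.91
Storage bin €9.87: all other goods → 9.5% + 1.75% municipal = 11.25% → €1.11
Tennis racket €172.89: sporting goods → 4.25% + 1% municipal = 5.25% → €9.08
Total tax = €0.60 + €0.91 + €1.11 + €9.08 = €11.70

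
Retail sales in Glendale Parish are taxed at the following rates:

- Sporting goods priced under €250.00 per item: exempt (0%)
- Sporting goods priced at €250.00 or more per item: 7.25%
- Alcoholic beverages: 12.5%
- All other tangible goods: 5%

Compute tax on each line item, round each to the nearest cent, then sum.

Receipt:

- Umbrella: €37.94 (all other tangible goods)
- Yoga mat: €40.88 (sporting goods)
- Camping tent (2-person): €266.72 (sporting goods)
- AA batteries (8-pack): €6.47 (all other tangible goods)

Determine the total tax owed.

€21.56

Umbrella €37.94: all other tangible goods → 5% → €1.90
Yoga mat €40.88: sporting goods, under €250.00 → 0% → €0.00
Camping tent (2-person) €266.72: sporting goods, €250.00 or more → 7.25% → €19.34
AA batteries (8-pack) €6.47: all other tangible goods → 5% → €0.32
Total tax = €1.90 + €19.34 + €0.32 = €21.56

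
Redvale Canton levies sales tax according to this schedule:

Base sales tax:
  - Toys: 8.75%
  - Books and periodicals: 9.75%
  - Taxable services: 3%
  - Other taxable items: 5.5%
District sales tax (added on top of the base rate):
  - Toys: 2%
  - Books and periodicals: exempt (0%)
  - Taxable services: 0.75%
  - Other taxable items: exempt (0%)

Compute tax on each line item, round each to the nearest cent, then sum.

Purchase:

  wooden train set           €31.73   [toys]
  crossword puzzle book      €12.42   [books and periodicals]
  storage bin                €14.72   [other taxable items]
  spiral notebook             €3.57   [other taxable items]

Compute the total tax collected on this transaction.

Wooden train set €31.73: toys → 8.75% + 2% district = 10.75% → €3.41
Crossword puzzle book €12.42: books and periodicals → 9.75% + 0% district = 9.75% → €1.21
Storage bin €14.72: other taxable items → 5.5% + 0% district = 5.5% → €0.81
Spiral notebook €3.57: other taxable items → 5.5% + 0% district = 5.5% → €0.20
Total tax = €3.41 + €1.21 + €0.81 + €0.20 = €5.63

€5.63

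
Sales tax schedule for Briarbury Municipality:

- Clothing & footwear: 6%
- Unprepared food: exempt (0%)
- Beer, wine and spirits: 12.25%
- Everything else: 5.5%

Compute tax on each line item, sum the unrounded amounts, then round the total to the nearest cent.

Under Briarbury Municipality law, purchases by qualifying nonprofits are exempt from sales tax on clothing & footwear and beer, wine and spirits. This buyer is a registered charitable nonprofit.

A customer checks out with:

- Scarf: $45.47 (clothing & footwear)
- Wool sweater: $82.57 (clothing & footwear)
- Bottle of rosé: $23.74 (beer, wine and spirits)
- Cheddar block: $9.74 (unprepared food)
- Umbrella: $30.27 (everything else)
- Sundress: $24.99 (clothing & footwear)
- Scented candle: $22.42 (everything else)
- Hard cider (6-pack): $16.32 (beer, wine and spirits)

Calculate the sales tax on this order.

$2.90

Scarf $45.47: clothing & footwear, buyer-exempt → 0% → $0.00
Wool sweater $82.57: clothing & footwear, buyer-exempt → 0% → $0.00
Bottle of rosé $23.74: beer, wine and spirits, buyer-exempt → 0% → $0.00
Cheddar block $9.74: unprepared food → 0% → $0.00
Umbrella $30.27: everything else → 5.5% → $1.66485
Sundress $24.99: clothing & footwear, buyer-exempt → 0% → $0.00
Scented candle $22.42: everything else → 5.5% → $1.2331
Hard cider (6-pack) $16.32: beer, wine and spirits, buyer-exempt → 0% → $0.00
Unrounded tax sum = $2.89795 → $2.90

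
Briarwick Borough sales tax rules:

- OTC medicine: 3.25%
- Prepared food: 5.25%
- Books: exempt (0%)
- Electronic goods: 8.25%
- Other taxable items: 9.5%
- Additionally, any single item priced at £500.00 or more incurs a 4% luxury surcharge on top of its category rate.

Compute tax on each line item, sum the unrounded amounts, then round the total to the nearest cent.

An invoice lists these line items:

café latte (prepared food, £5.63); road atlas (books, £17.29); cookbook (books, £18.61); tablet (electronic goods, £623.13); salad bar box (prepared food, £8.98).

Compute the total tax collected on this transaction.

Café latte £5.63: prepared food → 5.25% → £0.295575
Road atlas £17.29: books → 0% → £0.00
Cookbook £18.61: books → 0% → £0.00
Tablet £623.13: electronic goods → 8.25% + 4% surcharge = 12.25% → £76.333425
Salad bar box £8.98: prepared food → 5.25% → £0.47145
Unrounded tax sum = £77.10045 → £77.10

£77.10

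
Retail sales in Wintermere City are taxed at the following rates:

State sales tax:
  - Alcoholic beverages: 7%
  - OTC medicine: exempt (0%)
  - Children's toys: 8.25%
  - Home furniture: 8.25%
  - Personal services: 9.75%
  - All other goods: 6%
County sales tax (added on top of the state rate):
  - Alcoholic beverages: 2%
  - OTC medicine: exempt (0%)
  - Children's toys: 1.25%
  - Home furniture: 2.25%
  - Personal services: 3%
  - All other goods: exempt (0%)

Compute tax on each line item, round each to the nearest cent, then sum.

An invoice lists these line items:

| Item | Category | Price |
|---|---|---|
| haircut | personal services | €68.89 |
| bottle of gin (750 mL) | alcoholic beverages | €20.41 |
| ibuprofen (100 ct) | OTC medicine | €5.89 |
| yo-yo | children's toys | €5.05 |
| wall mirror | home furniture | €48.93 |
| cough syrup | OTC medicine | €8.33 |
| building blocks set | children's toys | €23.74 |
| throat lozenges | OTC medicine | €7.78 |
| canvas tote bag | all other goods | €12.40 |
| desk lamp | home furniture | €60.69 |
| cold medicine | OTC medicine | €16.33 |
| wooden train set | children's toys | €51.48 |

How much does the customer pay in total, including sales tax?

€360.42

Haircut €68.89: personal services → 9.75% + 3% county = 12.75% → €8.78
Bottle of gin (750 mL) €20.41: alcoholic beverages → 7% + 2% county = 9% → €1.84
Ibuprofen (100 ct) €5.89: OTC medicine → 0% + 0% county = 0% → €0.00
Yo-yo €5.05: children's toys → 8.25% + 1.25% county = 9.5% → €0.48
Wall mirror €48.93: home furniture → 8.25% + 2.25% county = 10.5% → €5.14
Cough syrup €8.33: OTC medicine → 0% + 0% county = 0% → €0.00
Building blocks set €23.74: children's toys → 8.25% + 1.25% county = 9.5% → €2.26
Throat lozenges €7.78: OTC medicine → 0% + 0% county = 0% → €0.00
Canvas tote bag €12.40: all other goods → 6% + 0% county = 6% → €0.74
Desk lamp €60.69: home furniture → 8.25% + 2.25% county = 10.5% → €6.37
Cold medicine €16.33: OTC medicine → 0% + 0% county = 0% → €0.00
Wooden train set €51.48: children's toys → 8.25% + 1.25% county = 9.5% → €4.89
Subtotal = €329.92; tax = €30.50; total due = €360.42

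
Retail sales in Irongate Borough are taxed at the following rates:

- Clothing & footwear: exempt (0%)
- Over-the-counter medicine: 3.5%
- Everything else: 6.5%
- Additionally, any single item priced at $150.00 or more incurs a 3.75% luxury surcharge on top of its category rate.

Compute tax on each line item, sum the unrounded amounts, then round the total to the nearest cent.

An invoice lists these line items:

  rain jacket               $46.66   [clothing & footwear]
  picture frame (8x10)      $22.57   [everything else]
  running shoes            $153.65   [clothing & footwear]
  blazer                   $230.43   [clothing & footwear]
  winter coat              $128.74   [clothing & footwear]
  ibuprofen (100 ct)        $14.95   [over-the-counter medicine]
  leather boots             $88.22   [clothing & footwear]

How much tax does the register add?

Rain jacket $46.66: clothing & footwear → 0% → $0.00
Picture frame (8x10) $22.57: everything else → 6.5% → $1.46705
Running shoes $153.65: clothing & footwear → 0% + 3.75% surcharge = 3.75% → $5.761875
Blazer $230.43: clothing & footwear → 0% + 3.75% surcharge = 3.75% → $8.641125
Winter coat $128.74: clothing & footwear → 0% → $0.00
Ibuprofen (100 ct) $14.95: over-the-counter medicine → 3.5% → $0.52325
Leather boots $88.22: clothing & footwear → 0% → $0.00
Unrounded tax sum = $16.3933 → $16.39

$16.39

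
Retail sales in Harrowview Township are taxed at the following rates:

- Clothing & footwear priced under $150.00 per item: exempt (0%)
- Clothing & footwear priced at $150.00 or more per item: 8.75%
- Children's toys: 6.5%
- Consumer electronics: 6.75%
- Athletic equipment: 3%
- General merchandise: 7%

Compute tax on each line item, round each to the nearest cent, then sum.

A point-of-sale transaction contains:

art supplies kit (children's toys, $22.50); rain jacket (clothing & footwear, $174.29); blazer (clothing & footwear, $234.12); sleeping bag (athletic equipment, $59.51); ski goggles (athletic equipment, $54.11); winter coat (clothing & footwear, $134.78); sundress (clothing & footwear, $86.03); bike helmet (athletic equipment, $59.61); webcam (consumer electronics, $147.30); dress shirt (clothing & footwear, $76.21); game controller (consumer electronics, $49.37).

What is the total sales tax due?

Art supplies kit $22.50: children's toys → 6.5% → $1.46
Rain jacket $174.29: clothing & footwear, $150.00 or more → 8.75% → $15.25
Blazer $234.12: clothing & footwear, $150.00 or more → 8.75% → $20.49
Sleeping bag $59.51: athletic equipment → 3% → $1.79
Ski goggles $54.11: athletic equipment → 3% → $1.62
Winter coat $134.78: clothing & footwear, under $150.00 → 0% → $0.00
Sundress $86.03: clothing & footwear, under $150.00 → 0% → $0.00
Bike helmet $59.61: athletic equipment → 3% → $1.79
Webcam $147.30: consumer electronics → 6.75% → $9.94
Dress shirt $76.21: clothing & footwear, under $150.00 → 0% → $0.00
Game controller $49.37: consumer electronics → 6.75% → $3.33
Total tax = $1.46 + $15.25 + $20.49 + $1.79 + $1.62 + $1.79 + $9.94 + $3.33 = $55.67

$55.67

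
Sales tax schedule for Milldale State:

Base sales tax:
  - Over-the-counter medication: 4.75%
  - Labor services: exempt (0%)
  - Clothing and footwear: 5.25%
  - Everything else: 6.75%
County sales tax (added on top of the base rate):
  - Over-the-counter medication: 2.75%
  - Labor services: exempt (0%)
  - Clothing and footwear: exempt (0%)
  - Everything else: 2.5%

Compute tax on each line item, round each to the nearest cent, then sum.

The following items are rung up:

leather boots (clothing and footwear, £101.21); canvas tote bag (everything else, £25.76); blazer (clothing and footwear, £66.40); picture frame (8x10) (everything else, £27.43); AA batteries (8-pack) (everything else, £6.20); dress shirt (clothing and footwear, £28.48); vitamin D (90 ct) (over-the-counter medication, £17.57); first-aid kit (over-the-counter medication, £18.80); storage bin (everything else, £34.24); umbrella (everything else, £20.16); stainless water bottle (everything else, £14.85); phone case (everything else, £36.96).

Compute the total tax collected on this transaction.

Leather boots £101.21: clothing and footwear → 5.25% + 0% county = 5.25% → £5.31
Canvas tote bag £25.76: everything else → 6.75% + 2.5% county = 9.25% → £2.38
Blazer £66.40: clothing and footwear → 5.25% + 0% county = 5.25% → £3.49
Picture frame (8x10) £27.43: everything else → 6.75% + 2.5% county = 9.25% → £2.54
AA batteries (8-pack) £6.20: everything else → 6.75% + 2.5% county = 9.25% → £0.57
Dress shirt £28.48: clothing and footwear → 5.25% + 0% county = 5.25% → £1.50
Vitamin D (90 ct) £17.57: over-the-counter medication → 4.75% + 2.75% county = 7.5% → £1.32
First-aid kit £18.80: over-the-counter medication → 4.75% + 2.75% county = 7.5% → £1.41
Storage bin £34.24: everything else → 6.75% + 2.5% county = 9.25% → £3.17
Umbrella £20.16: everything else → 6.75% + 2.5% county = 9.25% → £1.86
Stainless water bottle £14.85: everything else → 6.75% + 2.5% county = 9.25% → £1.37
Phone case £36.96: everything else → 6.75% + 2.5% county = 9.25% → £3.42
Total tax = £5.31 + £2.38 + £3.49 + £2.54 + £0.57 + £1.50 + £1.32 + £1.41 + £3.17 + £1.86 + £1.37 + £3.42 = £28.34

£28.34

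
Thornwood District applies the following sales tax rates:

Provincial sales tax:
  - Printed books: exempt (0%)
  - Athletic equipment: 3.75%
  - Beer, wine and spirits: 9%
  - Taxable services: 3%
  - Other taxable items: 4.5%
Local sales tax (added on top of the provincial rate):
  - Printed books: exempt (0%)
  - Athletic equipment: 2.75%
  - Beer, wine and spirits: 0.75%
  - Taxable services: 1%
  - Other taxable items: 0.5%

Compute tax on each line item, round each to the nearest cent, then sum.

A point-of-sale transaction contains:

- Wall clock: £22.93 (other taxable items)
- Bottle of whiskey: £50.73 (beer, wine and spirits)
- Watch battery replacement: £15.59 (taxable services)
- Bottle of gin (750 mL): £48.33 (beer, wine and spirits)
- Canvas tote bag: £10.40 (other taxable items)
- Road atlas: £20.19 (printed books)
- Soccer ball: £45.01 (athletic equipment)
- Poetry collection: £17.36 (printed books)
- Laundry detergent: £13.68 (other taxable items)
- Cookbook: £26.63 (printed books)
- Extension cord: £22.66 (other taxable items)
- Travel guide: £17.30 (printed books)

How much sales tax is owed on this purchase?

Wall clock £22.93: other taxable items → 4.5% + 0.5% local = 5% → £1.15
Bottle of whiskey £50.73: beer, wine and spirits → 9% + 0.75% local = 9.75% → £4.95
Watch battery replacement £15.59: taxable services → 3% + 1% local = 4% → £0.62
Bottle of gin (750 mL) £48.33: beer, wine and spirits → 9% + 0.75% local = 9.75% → £4.71
Canvas tote bag £10.40: other taxable items → 4.5% + 0.5% local = 5% → £0.52
Road atlas £20.19: printed books → 0% + 0% local = 0% → £0.00
Soccer ball £45.01: athletic equipment → 3.75% + 2.75% local = 6.5% → £2.93
Poetry collection £17.36: printed books → 0% + 0% local = 0% → £0.00
Laundry detergent £13.68: other taxable items → 4.5% + 0.5% local = 5% → £0.68
Cookbook £26.63: printed books → 0% + 0% local = 0% → £0.00
Extension cord £22.66: other taxable items → 4.5% + 0.5% local = 5% → £1.13
Travel guide £17.30: printed books → 0% + 0% local = 0% → £0.00
Total tax = £1.15 + £4.95 + £0.62 + £4.71 + £0.52 + £2.93 + £0.68 + £1.13 = £16.69

£16.69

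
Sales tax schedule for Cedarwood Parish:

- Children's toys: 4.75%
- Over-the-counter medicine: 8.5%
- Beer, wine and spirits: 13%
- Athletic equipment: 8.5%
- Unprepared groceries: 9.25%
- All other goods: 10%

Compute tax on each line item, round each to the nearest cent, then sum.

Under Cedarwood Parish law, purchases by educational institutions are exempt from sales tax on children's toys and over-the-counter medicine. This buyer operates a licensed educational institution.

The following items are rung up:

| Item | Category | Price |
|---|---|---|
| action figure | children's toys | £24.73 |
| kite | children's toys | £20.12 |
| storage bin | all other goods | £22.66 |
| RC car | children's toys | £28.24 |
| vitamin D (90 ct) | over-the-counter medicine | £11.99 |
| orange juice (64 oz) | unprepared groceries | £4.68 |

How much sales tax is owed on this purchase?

Action figure £24.73: children's toys, buyer-exempt → 0% → £0.00
Kite £20.12: children's toys, buyer-exempt → 0% → £0.00
Storage bin £22.66: all other goods → 10% → £2.27
RC car £28.24: children's toys, buyer-exempt → 0% → £0.00
Vitamin D (90 ct) £11.99: over-the-counter medicine, buyer-exempt → 0% → £0.00
Orange juice (64 oz) £4.68: unprepared groceries → 9.25% → £0.43
Total tax = £2.27 + £0.43 = £2.70

£2.70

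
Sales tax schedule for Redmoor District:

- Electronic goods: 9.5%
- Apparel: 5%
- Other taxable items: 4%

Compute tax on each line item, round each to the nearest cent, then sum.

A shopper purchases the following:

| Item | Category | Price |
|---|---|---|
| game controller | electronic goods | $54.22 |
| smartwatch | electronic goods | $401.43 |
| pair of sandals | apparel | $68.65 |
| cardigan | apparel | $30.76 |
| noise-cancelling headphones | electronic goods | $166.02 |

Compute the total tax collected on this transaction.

$64.03

Game controller $54.22: electronic goods → 9.5% → $5.15
Smartwatch $401.43: electronic goods → 9.5% → $38.14
Pair of sandals $68.65: apparel → 5% → $3.43
Cardigan $30.76: apparel → 5% → $1.54
Noise-cancelling headphones $166.02: electronic goods → 9.5% → $15.77
Total tax = $5.15 + $38.14 + $3.43 + $1.54 + $15.77 = $64.03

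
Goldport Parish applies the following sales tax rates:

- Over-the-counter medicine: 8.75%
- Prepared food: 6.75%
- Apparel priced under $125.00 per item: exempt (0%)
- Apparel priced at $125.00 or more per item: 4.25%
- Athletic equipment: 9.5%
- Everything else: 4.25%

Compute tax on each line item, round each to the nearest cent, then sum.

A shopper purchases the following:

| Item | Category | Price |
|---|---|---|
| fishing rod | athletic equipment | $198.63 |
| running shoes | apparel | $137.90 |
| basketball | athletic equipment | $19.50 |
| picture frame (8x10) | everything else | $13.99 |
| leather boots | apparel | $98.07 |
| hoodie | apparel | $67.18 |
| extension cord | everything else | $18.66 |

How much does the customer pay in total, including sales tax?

Fishing rod $198.63: athletic equipment → 9.5% → $18.87
Running shoes $137.90: apparel, $125.00 or more → 4.25% → $5.86
Basketball $19.50: athletic equipment → 9.5% → $1.85
Picture frame (8x10) $13.99: everything else → 4.25% → $0.59
Leather boots $98.07: apparel, under $125.00 → 0% → $0.00
Hoodie $67.18: apparel, under $125.00 → 0% → $0.00
Extension cord $18.66: everything else → 4.25% → $0.79
Subtotal = $553.93; tax = $27.96; total due = $581.89

$581.89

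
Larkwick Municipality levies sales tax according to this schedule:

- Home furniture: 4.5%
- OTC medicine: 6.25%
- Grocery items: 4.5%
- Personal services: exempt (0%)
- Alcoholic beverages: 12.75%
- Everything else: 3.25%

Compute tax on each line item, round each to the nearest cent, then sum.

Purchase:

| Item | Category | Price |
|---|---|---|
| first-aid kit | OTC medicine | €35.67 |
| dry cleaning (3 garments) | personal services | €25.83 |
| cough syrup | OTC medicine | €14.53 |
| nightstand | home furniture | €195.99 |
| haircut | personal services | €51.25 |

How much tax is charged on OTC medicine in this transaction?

First-aid kit €35.67: OTC medicine → 6.25% → €2.23
Cough syrup €14.53: OTC medicine → 6.25% → €0.91
Tax on OTC medicine = €2.23 + €0.91 = €3.14

€3.14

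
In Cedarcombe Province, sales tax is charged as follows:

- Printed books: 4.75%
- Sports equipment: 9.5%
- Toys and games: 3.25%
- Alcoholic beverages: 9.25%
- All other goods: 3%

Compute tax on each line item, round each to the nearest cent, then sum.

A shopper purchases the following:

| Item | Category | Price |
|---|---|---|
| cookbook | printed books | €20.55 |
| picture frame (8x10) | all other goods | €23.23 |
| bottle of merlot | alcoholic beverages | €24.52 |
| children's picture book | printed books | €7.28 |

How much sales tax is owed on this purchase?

Cookbook €20.55: printed books → 4.75% → €0.98
Picture frame (8x10) €23.23: all other goods → 3% → €0.70
Bottle of merlot €24.52: alcoholic beverages → 9.25% → €2.27
Children's picture book €7.28: printed books → 4.75% → €0.35
Total tax = €0.98 + €0.70 + €2.27 + €0.35 = €4.30

€4.30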